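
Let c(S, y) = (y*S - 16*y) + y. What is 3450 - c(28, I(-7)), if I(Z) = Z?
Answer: 3541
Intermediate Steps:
c(S, y) = -15*y + S*y (c(S, y) = (S*y - 16*y) + y = (-16*y + S*y) + y = -15*y + S*y)
3450 - c(28, I(-7)) = 3450 - (-7)*(-15 + 28) = 3450 - (-7)*13 = 3450 - 1*(-91) = 3450 + 91 = 3541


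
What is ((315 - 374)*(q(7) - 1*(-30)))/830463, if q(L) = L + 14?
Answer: -1003/276821 ≈ -0.0036233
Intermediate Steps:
q(L) = 14 + L
((315 - 374)*(q(7) - 1*(-30)))/830463 = ((315 - 374)*((14 + 7) - 1*(-30)))/830463 = -59*(21 + 30)*(1/830463) = -59*51*(1/830463) = -3009*1/830463 = -1003/276821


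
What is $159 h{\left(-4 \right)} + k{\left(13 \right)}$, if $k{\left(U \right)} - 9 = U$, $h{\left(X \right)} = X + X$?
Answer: $-1250$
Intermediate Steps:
$h{\left(X \right)} = 2 X$
$k{\left(U \right)} = 9 + U$
$159 h{\left(-4 \right)} + k{\left(13 \right)} = 159 \cdot 2 \left(-4\right) + \left(9 + 13\right) = 159 \left(-8\right) + 22 = -1272 + 22 = -1250$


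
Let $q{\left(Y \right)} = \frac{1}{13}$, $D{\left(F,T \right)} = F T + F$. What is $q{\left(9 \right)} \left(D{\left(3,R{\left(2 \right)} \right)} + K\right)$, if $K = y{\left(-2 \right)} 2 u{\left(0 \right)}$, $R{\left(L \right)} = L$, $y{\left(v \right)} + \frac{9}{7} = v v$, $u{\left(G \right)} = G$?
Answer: $\frac{9}{13} \approx 0.69231$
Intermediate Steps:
$y{\left(v \right)} = - \frac{9}{7} + v^{2}$ ($y{\left(v \right)} = - \frac{9}{7} + v v = - \frac{9}{7} + v^{2}$)
$D{\left(F,T \right)} = F + F T$
$q{\left(Y \right)} = \frac{1}{13}$
$K = 0$ ($K = \left(- \frac{9}{7} + \left(-2\right)^{2}\right) 2 \cdot 0 = \left(- \frac{9}{7} + 4\right) 2 \cdot 0 = \frac{19}{7} \cdot 2 \cdot 0 = \frac{38}{7} \cdot 0 = 0$)
$q{\left(9 \right)} \left(D{\left(3,R{\left(2 \right)} \right)} + K\right) = \frac{3 \left(1 + 2\right) + 0}{13} = \frac{3 \cdot 3 + 0}{13} = \frac{9 + 0}{13} = \frac{1}{13} \cdot 9 = \frac{9}{13}$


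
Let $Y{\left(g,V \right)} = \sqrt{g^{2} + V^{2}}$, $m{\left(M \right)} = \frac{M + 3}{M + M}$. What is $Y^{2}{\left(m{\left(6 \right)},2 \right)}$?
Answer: $\frac{73}{16} \approx 4.5625$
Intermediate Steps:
$m{\left(M \right)} = \frac{3 + M}{2 M}$
$Y{\left(g,V \right)} = \sqrt{V^{2} + g^{2}}$
$Y^{2}{\left(m{\left(6 \right)},2 \right)} = \left(\sqrt{2^{2} + \left(\frac{3 + 6}{2 \cdot 6}\right)^{2}}\right)^{2} = \left(\sqrt{4 + \left(\frac{1}{2} \cdot \frac{1}{6} \cdot 9\right)^{2}}\right)^{2} = \left(\sqrt{4 + \left(\frac{3}{4}\right)^{2}}\right)^{2} = \left(\sqrt{4 + \frac{9}{16}}\right)^{2} = \left(\sqrt{\frac{73}{16}}\right)^{2} = \left(\frac{\sqrt{73}}{4}\right)^{2} = \frac{73}{16}$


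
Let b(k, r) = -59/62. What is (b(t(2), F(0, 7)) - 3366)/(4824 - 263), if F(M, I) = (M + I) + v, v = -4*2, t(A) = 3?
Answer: -208751/282782 ≈ -0.73820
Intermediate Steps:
v = -8
F(M, I) = -8 + I + M (F(M, I) = (M + I) - 8 = (I + M) - 8 = -8 + I + M)
b(k, r) = -59/62 (b(k, r) = -59*1/62 = -59/62)
(b(t(2), F(0, 7)) - 3366)/(4824 - 263) = (-59/62 - 3366)/(4824 - 263) = -208751/62/4561 = -208751/62*1/4561 = -208751/282782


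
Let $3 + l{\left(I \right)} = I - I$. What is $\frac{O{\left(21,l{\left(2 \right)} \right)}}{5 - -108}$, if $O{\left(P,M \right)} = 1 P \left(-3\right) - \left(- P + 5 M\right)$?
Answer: $- \frac{27}{113} \approx -0.23894$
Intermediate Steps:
$l{\left(I \right)} = -3$ ($l{\left(I \right)} = -3 + \left(I - I\right) = -3 + 0 = -3$)
$O{\left(P,M \right)} = - 5 M - 2 P$ ($O{\left(P,M \right)} = P \left(-3\right) - \left(- P + 5 M\right) = - 3 P - \left(- P + 5 M\right) = - 5 M - 2 P$)
$\frac{O{\left(21,l{\left(2 \right)} \right)}}{5 - -108} = \frac{\left(-5\right) \left(-3\right) - 42}{5 - -108} = \frac{15 - 42}{5 + 108} = - \frac{27}{113}$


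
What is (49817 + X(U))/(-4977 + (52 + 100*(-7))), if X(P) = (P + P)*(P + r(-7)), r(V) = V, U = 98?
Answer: -7517/625 ≈ -12.027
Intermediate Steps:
X(P) = 2*P*(-7 + P) (X(P) = (P + P)*(P - 7) = (2*P)*(-7 + P) = 2*P*(-7 + P))
(49817 + X(U))/(-4977 + (52 + 100*(-7))) = (49817 + 2*98*(-7 + 98))/(-4977 + (52 + 100*(-7))) = (49817 + 2*98*91)/(-4977 + (52 - 700)) = (49817 + 17836)/(-4977 - 648) = 67653/(-5625) = 67653*(-1/5625) = -7517/625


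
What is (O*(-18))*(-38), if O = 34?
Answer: 23256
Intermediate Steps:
(O*(-18))*(-38) = (34*(-18))*(-38) = -612*(-38) = 23256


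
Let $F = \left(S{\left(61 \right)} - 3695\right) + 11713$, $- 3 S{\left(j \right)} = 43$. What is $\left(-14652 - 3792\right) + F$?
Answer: $- \frac{31321}{3} \approx -10440.0$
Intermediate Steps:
$S{\left(j \right)} = - \frac{43}{3}$ ($S{\left(j \right)} = \left(- \frac{1}{3}\right) 43 = - \frac{43}{3}$)
$F = \frac{24011}{3}$ ($F = \left(- \frac{43}{3} - 3695\right) + 11713 = - \frac{11128}{3} + 11713 = \frac{24011}{3} \approx 8003.7$)
$\left(-14652 - 3792\right) + F = \left(-14652 - 3792\right) + \frac{24011}{3} = -18444 + \frac{24011}{3} = - \frac{31321}{3}$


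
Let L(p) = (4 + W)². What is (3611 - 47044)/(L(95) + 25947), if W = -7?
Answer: -43433/25956 ≈ -1.6733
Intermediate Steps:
L(p) = 9 (L(p) = (4 - 7)² = (-3)² = 9)
(3611 - 47044)/(L(95) + 25947) = (3611 - 47044)/(9 + 25947) = -43433/25956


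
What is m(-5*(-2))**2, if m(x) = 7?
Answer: 49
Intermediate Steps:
m(-5*(-2))**2 = 7**2 = 49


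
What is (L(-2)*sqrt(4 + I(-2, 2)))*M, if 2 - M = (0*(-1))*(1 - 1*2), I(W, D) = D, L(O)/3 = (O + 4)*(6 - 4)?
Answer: 24*sqrt(6) ≈ 58.788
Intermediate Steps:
L(O) = 24 + 6*O (L(O) = 3*((O + 4)*(6 - 4)) = 3*((4 + O)*2) = 3*(8 + 2*O) = 24 + 6*O)
M = 2 (M = 2 - 0*(-1)*(1 - 1*2) = 2 - 0*(1 - 2) = 2 - 0*(-1) = 2 - 1*0 = 2 + 0 = 2)
(L(-2)*sqrt(4 + I(-2, 2)))*M = ((24 + 6*(-2))*sqrt(4 + 2))*2 = ((24 - 12)*sqrt(6))*2 = (12*sqrt(6))*2 = 24*sqrt(6)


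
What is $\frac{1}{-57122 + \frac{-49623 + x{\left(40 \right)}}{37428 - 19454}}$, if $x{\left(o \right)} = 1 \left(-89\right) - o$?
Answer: $- \frac{8987}{513380290} \approx -1.7506 \cdot 10^{-5}$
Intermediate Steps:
$x{\left(o \right)} = -89 - o$
$\frac{1}{-57122 + \frac{-49623 + x{\left(40 \right)}}{37428 - 19454}} = \frac{1}{-57122 + \frac{-49623 - 129}{37428 - 19454}} = \frac{1}{-57122 + \frac{-49623 - 129}{17974}} = \frac{1}{-57122 + \left(-49623 - 129\right) \frac{1}{17974}} = \frac{1}{-57122 - \frac{24876}{8987}} = \frac{1}{- \frac{513380290}{8987}} = - \frac{8987}{513380290}$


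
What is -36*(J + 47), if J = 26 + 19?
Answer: -3312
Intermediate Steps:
J = 45
-36*(J + 47) = -36*(45 + 47) = -36*92 = -3312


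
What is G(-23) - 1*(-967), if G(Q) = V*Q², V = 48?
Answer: 26359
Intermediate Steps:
G(Q) = 48*Q²
G(-23) - 1*(-967) = 48*(-23)² - 1*(-967) = 48*529 + 967 = 25392 + 967 = 26359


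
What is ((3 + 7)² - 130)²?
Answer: 900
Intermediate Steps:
((3 + 7)² - 130)² = (10² - 130)² = (100 - 130)² = (-30)² = 900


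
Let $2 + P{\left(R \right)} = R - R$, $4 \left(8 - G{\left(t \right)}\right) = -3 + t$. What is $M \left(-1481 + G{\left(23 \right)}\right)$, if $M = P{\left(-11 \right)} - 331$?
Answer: $492174$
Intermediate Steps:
$G{\left(t \right)} = \frac{35}{4} - \frac{t}{4}$ ($G{\left(t \right)} = 8 - \frac{-3 + t}{4} = 8 - \left(- \frac{3}{4} + \frac{t}{4}\right) = \frac{35}{4} - \frac{t}{4}$)
$P{\left(R \right)} = -2$ ($P{\left(R \right)} = -2 + \left(R - R\right) = -2 + 0 = -2$)
$M = -333$ ($M = -2 - 331 = -333$)
$M \left(-1481 + G{\left(23 \right)}\right) = - 333 \left(-1481 + \left(\frac{35}{4} - \frac{23}{4}\right)\right) = - 333 \left(-1481 + 3\right) = \left(-333\right) \left(-1478\right) = 492174$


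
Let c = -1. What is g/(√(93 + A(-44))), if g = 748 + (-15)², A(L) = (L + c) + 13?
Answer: 973*√61/61 ≈ 124.58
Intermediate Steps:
A(L) = 12 + L (A(L) = (L - 1) + 13 = (-1 + L) + 13 = 12 + L)
g = 973 (g = 748 + 225 = 973)
g/(√(93 + A(-44))) = 973/(√(93 + (12 - 44))) = 973/(√(93 - 32)) = 973/(√61) = 973*(√61/61) = 973*√61/61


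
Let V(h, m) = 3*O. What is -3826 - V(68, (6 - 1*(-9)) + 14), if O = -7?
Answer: -3805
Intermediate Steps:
V(h, m) = -21 (V(h, m) = 3*(-7) = -21)
-3826 - V(68, (6 - 1*(-9)) + 14) = -3826 - 1*(-21) = -3826 + 21 = -3805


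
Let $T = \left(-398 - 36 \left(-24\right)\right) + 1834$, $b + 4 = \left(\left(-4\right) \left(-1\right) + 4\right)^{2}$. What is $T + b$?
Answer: $2360$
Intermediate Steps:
$b = 60$ ($b = -4 + \left(\left(-4\right) \left(-1\right) + 4\right)^{2} = -4 + \left(4 + 4\right)^{2} = -4 + 8^{2} = -4 + 64 = 60$)
$T = 2300$ ($T = \left(-398 - -864\right) + 1834 = \left(-398 + 864\right) + 1834 = 466 + 1834 = 2300$)
$T + b = 2300 + 60 = 2360$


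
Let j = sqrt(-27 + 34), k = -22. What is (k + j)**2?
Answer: (22 - sqrt(7))**2 ≈ 374.59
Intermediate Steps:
j = sqrt(7) ≈ 2.6458
(k + j)**2 = (-22 + sqrt(7))**2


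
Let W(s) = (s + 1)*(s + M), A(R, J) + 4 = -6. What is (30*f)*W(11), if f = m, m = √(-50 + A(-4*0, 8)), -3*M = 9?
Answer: 5760*I*√15 ≈ 22308.0*I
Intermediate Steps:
M = -3 (M = -⅓*9 = -3)
A(R, J) = -10 (A(R, J) = -4 - 6 = -10)
m = 2*I*√15 (m = √(-50 - 10) = √(-60) = 2*I*√15 ≈ 7.746*I)
W(s) = (1 + s)*(-3 + s) (W(s) = (s + 1)*(s - 3) = (1 + s)*(-3 + s))
f = 2*I*√15 ≈ 7.746*I
(30*f)*W(11) = (30*(2*I*√15))*(-3 + 11² - 2*11) = (60*I*√15)*(-3 + 121 - 22) = (60*I*√15)*96 = 5760*I*√15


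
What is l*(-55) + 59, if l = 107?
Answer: -5826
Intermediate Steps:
l*(-55) + 59 = 107*(-55) + 59 = -5885 + 59 = -5826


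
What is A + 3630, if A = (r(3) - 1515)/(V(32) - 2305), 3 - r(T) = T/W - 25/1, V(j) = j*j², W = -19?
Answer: 2101004860/578797 ≈ 3630.0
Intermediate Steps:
V(j) = j³
r(T) = 28 + T/19 (r(T) = 3 - (T/(-19) - 25/1) = 3 - (T*(-1/19) - 25*1) = 3 - (-T/19 - 25) = 3 - (-25 - T/19) = 3 + (25 + T/19) = 28 + T/19)
A = -28250/578797 (A = ((28 + (1/19)*3) - 1515)/(32³ - 2305) = ((28 + 3/19) - 1515)/(32768 - 2305) = (535/19 - 1515)/30463 = -28250/19*1/30463 = -28250/578797 ≈ -0.048808)
A + 3630 = -28250/578797 + 3630 = 2101004860/578797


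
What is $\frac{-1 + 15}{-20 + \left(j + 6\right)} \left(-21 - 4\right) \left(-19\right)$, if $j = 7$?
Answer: $-950$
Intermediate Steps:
$\frac{-1 + 15}{-20 + \left(j + 6\right)} \left(-21 - 4\right) \left(-19\right) = \frac{-1 + 15}{-20 + \left(7 + 6\right)} \left(-21 - 4\right) \left(-19\right) = \frac{14}{-20 + 13} \left(-25\right) \left(-19\right) = \frac{14}{-7} \left(-25\right) \left(-19\right) = 14 \left(- \frac{1}{7}\right) \left(-25\right) \left(-19\right) = \left(-2\right) \left(-25\right) \left(-19\right) = 50 \left(-19\right) = -950$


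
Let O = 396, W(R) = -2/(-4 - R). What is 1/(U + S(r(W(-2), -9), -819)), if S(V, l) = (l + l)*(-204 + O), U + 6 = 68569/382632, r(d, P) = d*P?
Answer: -382632/120338460695 ≈ -3.1796e-6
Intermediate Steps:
r(d, P) = P*d
U = -2227223/382632 (U = -6 + 68569/382632 = -2227223/382632 ≈ -5.8208)
S(V, l) = 384*l (S(V, l) = (l + l)*(-204 + 396) = (2*l)*192 = 384*l)
1/(U + S(r(W(-2), -9), -819)) = 1/(-2227223/382632 + 384*(-819)) = 1/(-2227223/382632 - 314496) = 1/(-120338460695/382632) = -382632/120338460695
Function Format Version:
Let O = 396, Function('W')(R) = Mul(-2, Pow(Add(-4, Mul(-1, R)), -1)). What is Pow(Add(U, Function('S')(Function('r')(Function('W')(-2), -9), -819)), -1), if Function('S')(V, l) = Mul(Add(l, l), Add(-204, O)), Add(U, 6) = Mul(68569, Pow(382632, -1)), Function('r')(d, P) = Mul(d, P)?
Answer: Rational(-382632, 120338460695) ≈ -3.1796e-6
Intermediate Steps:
Function('r')(d, P) = Mul(P, d)
U = Rational(-2227223, 382632) (U = Add(-6, Mul(68569, Pow(382632, -1))) = Add(-6, Mul(68569, Rational(1, 382632))) = Add(-6, Rational(68569, 382632)) = Rational(-2227223, 382632) ≈ -5.8208)
Function('S')(V, l) = Mul(384, l) (Function('S')(V, l) = Mul(Add(l, l), Add(-204, 396)) = Mul(Mul(2, l), 192) = Mul(384, l))
Pow(Add(U, Function('S')(Function('r')(Function('W')(-2), -9), -819)), -1) = Pow(Add(Rational(-2227223, 382632), Mul(384, -819)), -1) = Pow(Add(Rational(-2227223, 382632), -314496), -1) = Pow(Rational(-120338460695, 382632), -1) = Rational(-382632, 120338460695)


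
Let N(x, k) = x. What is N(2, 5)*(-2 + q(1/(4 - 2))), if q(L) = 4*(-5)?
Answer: -44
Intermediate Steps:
q(L) = -20
N(2, 5)*(-2 + q(1/(4 - 2))) = 2*(-2 - 20) = 2*(-22) = -44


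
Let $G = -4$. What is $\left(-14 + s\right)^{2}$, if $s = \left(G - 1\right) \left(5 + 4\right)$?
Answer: $3481$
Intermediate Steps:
$s = -45$ ($s = \left(-4 - 1\right) \left(5 + 4\right) = \left(-5\right) 9 = -45$)
$\left(-14 + s\right)^{2} = \left(-14 - 45\right)^{2} = \left(-59\right)^{2} = 3481$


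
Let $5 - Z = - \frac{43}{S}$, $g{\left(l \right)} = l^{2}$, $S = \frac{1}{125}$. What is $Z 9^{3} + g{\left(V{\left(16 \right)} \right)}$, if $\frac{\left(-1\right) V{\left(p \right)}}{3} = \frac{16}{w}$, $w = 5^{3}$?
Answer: $\frac{61281564804}{15625} \approx 3.922 \cdot 10^{6}$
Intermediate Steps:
$S = \frac{1}{125} \approx 0.008$
$w = 125$
$V{\left(p \right)} = - \frac{48}{125}$ ($V{\left(p \right)} = - 3 \cdot \frac{16}{125} = - 3 \cdot 16 \cdot \frac{1}{125} = \left(-3\right) \frac{16}{125} = - \frac{48}{125}$)
$Z = 5380$ ($Z = 5 - - 43 \frac{1}{\frac{1}{125}} = 5 - \left(-43\right) 125 = 5 - -5375 = 5 + 5375 = 5380$)
$Z 9^{3} + g{\left(V{\left(16 \right)} \right)} = 5380 \cdot 9^{3} + \left(- \frac{48}{125}\right)^{2} = 5380 \cdot 729 + \frac{2304}{15625} = 3922020 + \frac{2304}{15625} = \frac{61281564804}{15625}$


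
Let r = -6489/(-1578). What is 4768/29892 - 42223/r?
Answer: -18440833962/1796011 ≈ -10268.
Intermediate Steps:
r = 2163/526 (r = -6489*(-1/1578) = 2163/526 ≈ 4.1122)
4768/29892 - 42223/r = 4768/29892 - 42223/2163/526 = 4768*(1/29892) - 42223*526/2163 = 1192/7473 - 22209298/2163 = -18440833962/1796011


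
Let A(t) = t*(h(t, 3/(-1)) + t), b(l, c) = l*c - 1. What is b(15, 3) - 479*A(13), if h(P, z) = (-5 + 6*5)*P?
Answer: -2104682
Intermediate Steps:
h(P, z) = 25*P (h(P, z) = (-5 + 30)*P = 25*P)
b(l, c) = -1 + c*l (b(l, c) = c*l - 1 = -1 + c*l)
A(t) = 26*t² (A(t) = t*(25*t + t) = t*(26*t) = 26*t²)
b(15, 3) - 479*A(13) = (-1 + 3*15) - 12454*13² = (-1 + 45) - 12454*169 = 44 - 479*4394 = 44 - 2104726 = -2104682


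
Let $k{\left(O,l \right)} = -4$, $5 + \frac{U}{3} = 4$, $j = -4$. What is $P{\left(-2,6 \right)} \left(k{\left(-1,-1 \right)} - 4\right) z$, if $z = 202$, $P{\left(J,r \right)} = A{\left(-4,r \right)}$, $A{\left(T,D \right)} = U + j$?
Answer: $11312$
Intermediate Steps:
$U = -3$ ($U = -15 + 3 \cdot 4 = -15 + 12 = -3$)
$A{\left(T,D \right)} = -7$ ($A{\left(T,D \right)} = -3 - 4 = -7$)
$P{\left(J,r \right)} = -7$
$P{\left(-2,6 \right)} \left(k{\left(-1,-1 \right)} - 4\right) z = - 7 \left(-4 - 4\right) 202 = \left(-7\right) \left(-8\right) 202 = 56 \cdot 202 = 11312$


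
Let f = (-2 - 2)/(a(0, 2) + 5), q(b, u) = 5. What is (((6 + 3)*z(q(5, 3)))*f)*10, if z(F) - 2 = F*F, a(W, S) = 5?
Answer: -972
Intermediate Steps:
z(F) = 2 + F**2 (z(F) = 2 + F*F = 2 + F**2)
f = -2/5 (f = (-2 - 2)/(5 + 5) = -4/10 = -4*1/10 = -2/5 ≈ -0.40000)
(((6 + 3)*z(q(5, 3)))*f)*10 = (((6 + 3)*(2 + 5**2))*(-2/5))*10 = ((9*(2 + 25))*(-2/5))*10 = ((9*27)*(-2/5))*10 = (243*(-2/5))*10 = -486/5*10 = -972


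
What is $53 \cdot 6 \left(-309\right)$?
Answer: $-98262$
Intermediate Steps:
$53 \cdot 6 \left(-309\right) = 318 \left(-309\right) = -98262$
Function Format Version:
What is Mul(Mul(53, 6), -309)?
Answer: -98262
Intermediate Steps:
Mul(Mul(53, 6), -309) = Mul(318, -309) = -98262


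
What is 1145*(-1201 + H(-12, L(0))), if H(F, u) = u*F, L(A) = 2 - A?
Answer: -1402625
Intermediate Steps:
H(F, u) = F*u
1145*(-1201 + H(-12, L(0))) = 1145*(-1201 - 12*(2 - 1*0)) = 1145*(-1201 - 12*(2 + 0)) = 1145*(-1201 - 12*2) = 1145*(-1201 - 24) = 1145*(-1225) = -1402625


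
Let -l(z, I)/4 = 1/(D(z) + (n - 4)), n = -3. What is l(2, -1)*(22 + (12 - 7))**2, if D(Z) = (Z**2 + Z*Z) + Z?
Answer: -972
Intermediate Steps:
D(Z) = Z + 2*Z**2 (D(Z) = (Z**2 + Z**2) + Z = 2*Z**2 + Z = Z + 2*Z**2)
l(z, I) = -4/(-7 + z*(1 + 2*z)) (l(z, I) = -4/(z*(1 + 2*z) + (-3 - 4)) = -4/(z*(1 + 2*z) - 7) = -4/(-7 + z*(1 + 2*z)))
l(2, -1)*(22 + (12 - 7))**2 = (-4/(-7 + 2*(1 + 2*2)))*(22 + (12 - 7))**2 = (-4/(-7 + 2*(1 + 4)))*(22 + 5)**2 = -4/(-7 + 2*5)*27**2 = -4/(-7 + 10)*729 = -4/3*729 = -972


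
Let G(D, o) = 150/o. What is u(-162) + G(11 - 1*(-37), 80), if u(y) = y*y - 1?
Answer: 209959/8 ≈ 26245.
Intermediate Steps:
u(y) = -1 + y² (u(y) = y² - 1 = -1 + y²)
u(-162) + G(11 - 1*(-37), 80) = (-1 + (-162)²) + 150/80 = (-1 + 26244) + 150*(1/80) = 26243 + 15/8 = 209959/8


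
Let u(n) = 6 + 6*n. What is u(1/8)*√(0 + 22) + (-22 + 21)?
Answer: -1 + 27*√22/4 ≈ 30.660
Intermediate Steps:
u(1/8)*√(0 + 22) + (-22 + 21) = (6 + 6/8)*√(0 + 22) + (-22 + 21) = (6 + 6*(⅛))*√22 - 1 = (6 + ¾)*√22 - 1 = 27*√22/4 - 1 = -1 + 27*√22/4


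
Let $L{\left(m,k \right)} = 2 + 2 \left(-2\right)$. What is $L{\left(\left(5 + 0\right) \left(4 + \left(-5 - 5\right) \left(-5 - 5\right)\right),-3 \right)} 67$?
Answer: $-134$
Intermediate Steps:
$L{\left(m,k \right)} = -2$ ($L{\left(m,k \right)} = 2 - 4 = -2$)
$L{\left(\left(5 + 0\right) \left(4 + \left(-5 - 5\right) \left(-5 - 5\right)\right),-3 \right)} 67 = \left(-2\right) 67 = -134$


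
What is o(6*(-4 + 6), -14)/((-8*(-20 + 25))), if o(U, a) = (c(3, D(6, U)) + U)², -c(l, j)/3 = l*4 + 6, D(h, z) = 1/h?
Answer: -441/10 ≈ -44.100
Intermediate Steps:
D(h, z) = 1/h
c(l, j) = -18 - 12*l (c(l, j) = -3*(l*4 + 6) = -3*(4*l + 6) = -3*(6 + 4*l) = -18 - 12*l)
o(U, a) = (-54 + U)² (o(U, a) = ((-18 - 12*3) + U)² = ((-18 - 36) + U)² = (-54 + U)²)
o(6*(-4 + 6), -14)/((-8*(-20 + 25))) = (-54 + 6*(-4 + 6))²/((-8*(-20 + 25))) = (-54 + 6*2)²/((-8*5)) = (-54 + 12)²/(-40) = (-42)²*(-1/40) = 1764*(-1/40) = -441/10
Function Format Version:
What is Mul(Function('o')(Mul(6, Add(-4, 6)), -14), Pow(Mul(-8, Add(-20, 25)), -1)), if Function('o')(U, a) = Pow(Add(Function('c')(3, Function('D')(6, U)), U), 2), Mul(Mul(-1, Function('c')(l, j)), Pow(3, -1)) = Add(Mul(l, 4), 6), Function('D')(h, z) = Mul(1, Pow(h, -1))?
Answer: Rational(-441, 10) ≈ -44.100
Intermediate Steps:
Function('D')(h, z) = Pow(h, -1)
Function('c')(l, j) = Add(-18, Mul(-12, l)) (Function('c')(l, j) = Mul(-3, Add(Mul(l, 4), 6)) = Mul(-3, Add(Mul(4, l), 6)) = Mul(-3, Add(6, Mul(4, l))) = Add(-18, Mul(-12, l)))
Function('o')(U, a) = Pow(Add(-54, U), 2) (Function('o')(U, a) = Pow(Add(Add(-18, Mul(-12, 3)), U), 2) = Pow(Add(Add(-18, -36), U), 2) = Pow(Add(-54, U), 2))
Mul(Function('o')(Mul(6, Add(-4, 6)), -14), Pow(Mul(-8, Add(-20, 25)), -1)) = Mul(Pow(Add(-54, Mul(6, Add(-4, 6))), 2), Pow(Mul(-8, Add(-20, 25)), -1)) = Mul(Pow(Add(-54, Mul(6, 2)), 2), Pow(Mul(-8, 5), -1)) = Mul(Pow(Add(-54, 12), 2), Pow(-40, -1)) = Mul(Pow(-42, 2), Rational(-1, 40)) = Mul(1764, Rational(-1, 40)) = Rational(-441, 10)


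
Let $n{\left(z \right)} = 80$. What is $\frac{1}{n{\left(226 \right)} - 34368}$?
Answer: $- \frac{1}{34288} \approx -2.9165 \cdot 10^{-5}$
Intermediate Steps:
$\frac{1}{n{\left(226 \right)} - 34368} = \frac{1}{80 - 34368} = \frac{1}{-34288} = - \frac{1}{34288}$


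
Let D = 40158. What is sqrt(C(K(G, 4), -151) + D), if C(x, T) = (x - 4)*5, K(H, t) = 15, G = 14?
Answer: sqrt(40213) ≈ 200.53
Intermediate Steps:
C(x, T) = -20 + 5*x (C(x, T) = (-4 + x)*5 = -20 + 5*x)
sqrt(C(K(G, 4), -151) + D) = sqrt((-20 + 5*15) + 40158) = sqrt((-20 + 75) + 40158) = sqrt(55 + 40158) = sqrt(40213)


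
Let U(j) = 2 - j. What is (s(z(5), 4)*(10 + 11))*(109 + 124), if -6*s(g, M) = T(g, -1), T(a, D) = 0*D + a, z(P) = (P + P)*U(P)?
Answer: 24465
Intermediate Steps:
z(P) = 2*P*(2 - P) (z(P) = (P + P)*(2 - P) = (2*P)*(2 - P) = 2*P*(2 - P))
T(a, D) = a (T(a, D) = 0 + a = a)
s(g, M) = -g/6
(s(z(5), 4)*(10 + 11))*(109 + 124) = ((-5*(2 - 1*5)/3)*(10 + 11))*(109 + 124) = (-5*(2 - 5)/3*21)*233 = (-5*(-3)/3*21)*233 = (-⅙*(-30)*21)*233 = (5*21)*233 = 105*233 = 24465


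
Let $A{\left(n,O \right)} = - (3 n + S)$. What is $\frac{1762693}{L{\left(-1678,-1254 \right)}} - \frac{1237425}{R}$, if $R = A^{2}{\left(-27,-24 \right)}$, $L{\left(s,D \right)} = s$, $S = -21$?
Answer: $- \frac{3402576187}{2909652} \approx -1169.4$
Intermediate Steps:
$A{\left(n,O \right)} = 21 - 3 n$ ($A{\left(n,O \right)} = - (3 n - 21) = - (-21 + 3 n) = 21 - 3 n$)
$R = 10404$ ($R = \left(21 - -81\right)^{2} = \left(21 + 81\right)^{2} = 102^{2} = 10404$)
$\frac{1762693}{L{\left(-1678,-1254 \right)}} - \frac{1237425}{R} = \frac{1762693}{-1678} - \frac{1237425}{10404} = 1762693 \left(- \frac{1}{1678}\right) - \frac{412475}{3468} = - \frac{1762693}{1678} - \frac{412475}{3468} = - \frac{3402576187}{2909652}$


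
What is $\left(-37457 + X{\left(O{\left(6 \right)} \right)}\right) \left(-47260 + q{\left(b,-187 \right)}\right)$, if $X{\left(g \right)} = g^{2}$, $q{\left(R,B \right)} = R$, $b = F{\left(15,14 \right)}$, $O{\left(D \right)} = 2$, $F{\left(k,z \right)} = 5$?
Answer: $1769841515$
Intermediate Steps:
$b = 5$
$\left(-37457 + X{\left(O{\left(6 \right)} \right)}\right) \left(-47260 + q{\left(b,-187 \right)}\right) = \left(-37457 + 2^{2}\right) \left(-47260 + 5\right) = \left(-37457 + 4\right) \left(-47255\right) = \left(-37453\right) \left(-47255\right) = 1769841515$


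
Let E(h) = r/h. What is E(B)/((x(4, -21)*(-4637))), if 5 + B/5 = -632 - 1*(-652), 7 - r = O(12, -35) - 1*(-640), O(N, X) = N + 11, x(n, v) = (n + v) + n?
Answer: -656/4521075 ≈ -0.00014510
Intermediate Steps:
x(n, v) = v + 2*n
O(N, X) = 11 + N
r = -656 (r = 7 - ((11 + 12) - 1*(-640)) = 7 - (23 + 640) = 7 - 1*663 = 7 - 663 = -656)
B = 75 (B = -25 + 5*(-632 - 1*(-652)) = -25 + 5*(-632 + 652) = -25 + 5*20 = -25 + 100 = 75)
E(h) = -656/h
E(B)/((x(4, -21)*(-4637))) = (-656/75)/(((-21 + 2*4)*(-4637))) = (-656*1/75)/(((-21 + 8)*(-4637))) = -656/(75*((-13*(-4637)))) = -656/75/60281 = -656/75*1/60281 = -656/4521075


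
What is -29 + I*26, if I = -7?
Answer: -211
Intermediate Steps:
-29 + I*26 = -29 - 7*26 = -29 - 182 = -211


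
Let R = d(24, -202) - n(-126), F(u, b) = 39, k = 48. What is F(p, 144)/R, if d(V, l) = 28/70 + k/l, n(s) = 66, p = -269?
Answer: -19695/33248 ≈ -0.59237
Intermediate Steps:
d(V, l) = ⅖ + 48/l (d(V, l) = 28/70 + 48/l = 28*(1/70) + 48/l = ⅖ + 48/l)
R = -33248/505 (R = (⅖ + 48/(-202)) - 1*66 = (⅖ + 48*(-1/202)) - 66 = (⅖ - 24/101) - 66 = 82/505 - 66 = -33248/505 ≈ -65.838)
F(p, 144)/R = 39/(-33248/505) = 39*(-505/33248) = -19695/33248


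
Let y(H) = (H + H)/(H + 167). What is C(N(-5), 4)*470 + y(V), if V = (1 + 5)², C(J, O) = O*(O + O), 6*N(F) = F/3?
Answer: 3053192/203 ≈ 15040.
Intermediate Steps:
N(F) = F/18 (N(F) = (F/3)/6 = F/18)
C(J, O) = 2*O² (C(J, O) = O*(2*O) = 2*O²)
V = 36 (V = 6² = 36)
y(H) = 2*H/(167 + H) (y(H) = (2*H)/(167 + H) = 2*H/(167 + H))
C(N(-5), 4)*470 + y(V) = (2*4²)*470 + 2*36/(167 + 36) = (2*16)*470 + 2*36/203 = 32*470 + 2*36*(1/203) = 15040 + 72/203 = 3053192/203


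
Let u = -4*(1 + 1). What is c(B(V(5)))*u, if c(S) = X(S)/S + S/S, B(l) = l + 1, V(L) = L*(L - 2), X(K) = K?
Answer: -16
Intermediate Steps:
V(L) = L*(-2 + L)
B(l) = 1 + l
c(S) = 2 (c(S) = S/S + S/S = 1 + 1 = 2)
u = -8 (u = -4*2 = -8)
c(B(V(5)))*u = 2*(-8) = -16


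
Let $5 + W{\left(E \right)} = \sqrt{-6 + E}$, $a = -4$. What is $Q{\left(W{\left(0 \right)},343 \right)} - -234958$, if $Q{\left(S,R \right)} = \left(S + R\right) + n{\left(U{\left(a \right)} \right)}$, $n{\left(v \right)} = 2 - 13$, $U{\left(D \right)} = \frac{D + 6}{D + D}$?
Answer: $235285 + i \sqrt{6} \approx 2.3529 \cdot 10^{5} + 2.4495 i$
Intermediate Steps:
$U{\left(D \right)} = \frac{6 + D}{2 D}$
$n{\left(v \right)} = -11$
$W{\left(E \right)} = -5 + \sqrt{-6 + E}$
$Q{\left(S,R \right)} = -11 + R + S$ ($Q{\left(S,R \right)} = \left(S + R\right) - 11 = \left(R + S\right) - 11 = -11 + R + S$)
$Q{\left(W{\left(0 \right)},343 \right)} - -234958 = \left(-11 + 343 - \left(5 - \sqrt{-6 + 0}\right)\right) - -234958 = \left(-11 + 343 - \left(5 - \sqrt{-6}\right)\right) + 234958 = \left(-11 + 343 - \left(5 - i \sqrt{6}\right)\right) + 234958 = \left(327 + i \sqrt{6}\right) + 234958 = 235285 + i \sqrt{6}$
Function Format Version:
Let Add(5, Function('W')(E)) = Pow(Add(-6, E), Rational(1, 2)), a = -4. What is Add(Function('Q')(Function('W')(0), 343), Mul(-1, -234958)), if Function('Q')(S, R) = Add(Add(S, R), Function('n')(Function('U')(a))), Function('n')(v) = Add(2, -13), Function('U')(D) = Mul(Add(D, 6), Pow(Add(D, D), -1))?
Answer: Add(235285, Mul(I, Pow(6, Rational(1, 2)))) ≈ Add(2.3529e+5, Mul(2.4495, I))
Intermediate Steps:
Function('U')(D) = Mul(Rational(1, 2), Pow(D, -1), Add(6, D)) (Function('U')(D) = Mul(Add(6, D), Pow(Mul(2, D), -1)) = Mul(Add(6, D), Mul(Rational(1, 2), Pow(D, -1))) = Mul(Rational(1, 2), Pow(D, -1), Add(6, D)))
Function('n')(v) = -11
Function('W')(E) = Add(-5, Pow(Add(-6, E), Rational(1, 2)))
Function('Q')(S, R) = Add(-11, R, S) (Function('Q')(S, R) = Add(Add(S, R), -11) = Add(Add(R, S), -11) = Add(-11, R, S))
Add(Function('Q')(Function('W')(0), 343), Mul(-1, -234958)) = Add(Add(-11, 343, Add(-5, Pow(Add(-6, 0), Rational(1, 2)))), Mul(-1, -234958)) = Add(Add(-11, 343, Add(-5, Pow(-6, Rational(1, 2)))), 234958) = Add(Add(-11, 343, Add(-5, Mul(I, Pow(6, Rational(1, 2))))), 234958) = Add(Add(327, Mul(I, Pow(6, Rational(1, 2)))), 234958) = Add(235285, Mul(I, Pow(6, Rational(1, 2))))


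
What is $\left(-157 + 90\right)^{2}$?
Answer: $4489$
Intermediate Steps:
$\left(-157 + 90\right)^{2} = \left(-67\right)^{2} = 4489$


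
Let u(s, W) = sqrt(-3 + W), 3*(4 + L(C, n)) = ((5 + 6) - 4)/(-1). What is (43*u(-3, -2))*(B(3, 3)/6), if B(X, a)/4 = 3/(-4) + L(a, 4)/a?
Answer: -4429*I*sqrt(5)/54 ≈ -183.4*I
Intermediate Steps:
L(C, n) = -19/3 (L(C, n) = -4 + (((5 + 6) - 4)/(-1))/3 = -4 + ((11 - 4)*(-1))/3 = -4 + (7*(-1))/3 = -4 + (1/3)*(-7) = -4 - 7/3 = -19/3)
B(X, a) = -3 - 76/(3*a) (B(X, a) = 4*(3/(-4) - 19/(3*a)) = 4*(3*(-1/4) - 19/(3*a)) = 4*(-3/4 - 19/(3*a)) = -3 - 76/(3*a))
(43*u(-3, -2))*(B(3, 3)/6) = (43*sqrt(-3 - 2))*((-3 - 76/3/3)/6) = (43*sqrt(-5))*((-3 - 76/3*1/3)*(1/6)) = (43*(I*sqrt(5)))*((-3 - 76/9)*(1/6)) = (43*I*sqrt(5))*(-103/9*1/6) = (43*I*sqrt(5))*(-103/54) = -4429*I*sqrt(5)/54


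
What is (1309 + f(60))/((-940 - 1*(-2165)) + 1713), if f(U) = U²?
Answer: 4909/2938 ≈ 1.6709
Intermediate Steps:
(1309 + f(60))/((-940 - 1*(-2165)) + 1713) = (1309 + 60²)/((-940 - 1*(-2165)) + 1713) = (1309 + 3600)/((-940 + 2165) + 1713) = 4909/(1225 + 1713) = 4909/2938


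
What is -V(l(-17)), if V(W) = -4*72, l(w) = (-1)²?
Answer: 288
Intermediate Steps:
l(w) = 1
V(W) = -288
-V(l(-17)) = -1*(-288) = 288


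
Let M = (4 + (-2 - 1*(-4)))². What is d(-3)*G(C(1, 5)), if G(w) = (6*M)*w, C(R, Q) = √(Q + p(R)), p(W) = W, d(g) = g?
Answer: -648*√6 ≈ -1587.3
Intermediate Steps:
M = 36 (M = (4 + (-2 + 4))² = (4 + 2)² = 6² = 36)
C(R, Q) = √(Q + R)
G(w) = 216*w (G(w) = (6*36)*w = 216*w)
d(-3)*G(C(1, 5)) = -648*√(5 + 1) = -648*√6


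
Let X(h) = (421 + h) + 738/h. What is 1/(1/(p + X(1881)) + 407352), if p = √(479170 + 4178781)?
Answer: 1040209720231608/423731513680123851587 + 361*√4657951/38521046698193077417 ≈ 2.4549e-6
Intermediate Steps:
X(h) = 421 + h + 738/h
p = √4657951 ≈ 2158.2
1/(1/(p + X(1881)) + 407352) = 1/(1/(√4657951 + (421 + 1881 + 738/1881)) + 407352) = 1/(1/(√4657951 + (421 + 1881 + 738*(1/1881))) + 407352) = 1/(1/(√4657951 + (421 + 1881 + 82/209)) + 407352) = 1/(1/(√4657951 + 481200/209) + 407352) = 1/(1/(481200/209 + √4657951) + 407352) = 1/(407352 + 1/(481200/209 + √4657951))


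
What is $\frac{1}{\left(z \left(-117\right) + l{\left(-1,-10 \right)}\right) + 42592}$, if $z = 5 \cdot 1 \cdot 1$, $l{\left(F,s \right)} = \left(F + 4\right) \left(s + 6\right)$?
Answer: $\frac{1}{41995} \approx 2.3812 \cdot 10^{-5}$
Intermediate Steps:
$l{\left(F,s \right)} = \left(4 + F\right) \left(6 + s\right)$
$z = 5$ ($z = 5 \cdot 1 = 5$)
$\frac{1}{\left(z \left(-117\right) + l{\left(-1,-10 \right)}\right) + 42592} = \frac{1}{\left(5 \left(-117\right) + \left(24 + 4 \left(-10\right) + 6 \left(-1\right) - -10\right)\right) + 42592} = \frac{1}{\left(-585 + \left(24 - 40 - 6 + 10\right)\right) + 42592} = \frac{1}{\left(-585 - 12\right) + 42592} = \frac{1}{-597 + 42592} = \frac{1}{41995}$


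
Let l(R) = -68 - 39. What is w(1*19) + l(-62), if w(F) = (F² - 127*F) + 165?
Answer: -1994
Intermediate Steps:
w(F) = 165 + F² - 127*F
l(R) = -107
w(1*19) + l(-62) = (165 + (1*19)² - 127*19) - 107 = (165 + 19² - 127*19) - 107 = (165 + 361 - 2413) - 107 = -1887 - 107 = -1994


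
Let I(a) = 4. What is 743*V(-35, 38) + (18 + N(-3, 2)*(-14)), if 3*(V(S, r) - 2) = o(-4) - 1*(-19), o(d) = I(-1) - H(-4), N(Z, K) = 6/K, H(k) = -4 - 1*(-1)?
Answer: 23704/3 ≈ 7901.3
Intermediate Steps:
H(k) = -3 (H(k) = -4 + 1 = -3)
o(d) = 7 (o(d) = 4 - 1*(-3) = 4 + 3 = 7)
V(S, r) = 32/3 (V(S, r) = 2 + (7 - 1*(-19))/3 = 2 + (7 + 19)/3 = 2 + (⅓)*26 = 2 + 26/3 = 32/3)
743*V(-35, 38) + (18 + N(-3, 2)*(-14)) = 743*(32/3) + (18 + (6/2)*(-14)) = 23776/3 + (18 + (6*(½))*(-14)) = 23776/3 + (18 + 3*(-14)) = 23776/3 + (18 - 42) = 23776/3 - 24 = 23704/3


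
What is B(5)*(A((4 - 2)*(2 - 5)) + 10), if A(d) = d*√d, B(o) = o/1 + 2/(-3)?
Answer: 130/3 - 26*I*√6 ≈ 43.333 - 63.687*I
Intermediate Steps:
B(o) = -⅔ + o (B(o) = o*1 + 2*(-⅓) = o - ⅔ = -⅔ + o)
A(d) = d^(3/2)
B(5)*(A((4 - 2)*(2 - 5)) + 10) = (-⅔ + 5)*(((4 - 2)*(2 - 5))^(3/2) + 10) = 13*((2*(-3))^(3/2) + 10)/3 = 13*((-6)^(3/2) + 10)/3 = 13*(-6*I*√6 + 10)/3 = 13*(10 - 6*I*√6)/3 = 130/3 - 26*I*√6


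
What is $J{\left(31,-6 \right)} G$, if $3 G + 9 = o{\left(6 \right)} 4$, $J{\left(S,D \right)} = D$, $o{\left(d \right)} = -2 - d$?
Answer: $82$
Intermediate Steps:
$G = - \frac{41}{3}$ ($G = -3 + \frac{\left(-2 - 6\right) 4}{3} = -3 + \frac{\left(-8\right) 4}{3} = -3 + \frac{1}{3} \left(-32\right) = -3 - \frac{32}{3} = - \frac{41}{3} \approx -13.667$)
$J{\left(31,-6 \right)} G = \left(-6\right) \left(- \frac{41}{3}\right) = 82$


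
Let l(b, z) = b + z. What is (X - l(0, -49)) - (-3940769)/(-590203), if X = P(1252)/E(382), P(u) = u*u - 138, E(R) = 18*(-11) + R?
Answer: 20210006175/2360812 ≈ 8560.6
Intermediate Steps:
E(R) = -198 + R
P(u) = -138 + u² (P(u) = u² - 138 = -138 + u²)
X = 783683/92 (X = (-138 + 1252²)/(-198 + 382) = (-138 + 1567504)/184 = 1567366*(1/184) = 783683/92 ≈ 8518.3)
(X - l(0, -49)) - (-3940769)/(-590203) = (783683/92 - (0 - 49)) - (-3940769)/(-590203) = (783683/92 - 1*(-49)) - (-3940769)*(-1)/590203 = (783683/92 + 49) - 1*3940769/590203 = 788191/92 - 3940769/590203 = 20210006175/2360812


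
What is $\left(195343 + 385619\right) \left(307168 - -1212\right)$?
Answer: $179157061560$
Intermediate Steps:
$\left(195343 + 385619\right) \left(307168 - -1212\right) = 580962 \left(307168 + 1212\right) = 580962 \cdot 308380 = 179157061560$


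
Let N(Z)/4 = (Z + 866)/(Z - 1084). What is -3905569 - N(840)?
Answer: -238238003/61 ≈ -3.9055e+6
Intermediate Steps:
N(Z) = 4*(866 + Z)/(-1084 + Z) (N(Z) = 4*((Z + 866)/(Z - 1084)) = 4*((866 + Z)/(-1084 + Z)) = 4*(866 + Z)/(-1084 + Z))
-3905569 - N(840) = -3905569 - 4*(866 + 840)/(-1084 + 840) = -3905569 - 4*1706/(-244) = -3905569 - 4*(-1)*1706/244 = -3905569 - 1*(-1706/61) = -3905569 + 1706/61 = -238238003/61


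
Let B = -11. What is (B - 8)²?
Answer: 361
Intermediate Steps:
(B - 8)² = (-11 - 8)² = (-19)² = 361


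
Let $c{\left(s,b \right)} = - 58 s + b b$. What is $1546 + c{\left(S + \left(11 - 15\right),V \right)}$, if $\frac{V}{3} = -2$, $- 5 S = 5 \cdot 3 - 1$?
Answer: $\frac{9882}{5} \approx 1976.4$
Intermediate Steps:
$S = - \frac{14}{5}$ ($S = - \frac{5 \cdot 3 - 1}{5} = - \frac{15 - 1}{5} = \left(- \frac{1}{5}\right) 14 = - \frac{14}{5} \approx -2.8$)
$V = -6$ ($V = 3 \left(-2\right) = -6$)
$c{\left(s,b \right)} = b^{2} - 58 s$ ($c{\left(s,b \right)} = - 58 s + b^{2} = b^{2} - 58 s$)
$1546 + c{\left(S + \left(11 - 15\right),V \right)} = 1546 - \left(-36 + 58 \left(- \frac{14}{5} + \left(11 - 15\right)\right)\right) = 1546 - \left(-36 + 58 \left(- \frac{14}{5} - 4\right)\right) = 1546 + \left(36 - - \frac{1972}{5}\right) = 1546 + \left(36 + \frac{1972}{5}\right) = 1546 + \frac{2152}{5} = \frac{9882}{5}$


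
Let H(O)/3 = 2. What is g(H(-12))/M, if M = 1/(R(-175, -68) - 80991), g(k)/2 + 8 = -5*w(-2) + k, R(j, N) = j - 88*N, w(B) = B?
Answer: -1202912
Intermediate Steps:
H(O) = 6 (H(O) = 3*2 = 6)
g(k) = 4 + 2*k (g(k) = -16 + 2*(-5*(-2) + k) = -16 + 2*(10 + k) = -16 + (20 + 2*k) = 4 + 2*k)
M = -1/75182 (M = 1/((-175 - 88*(-68)) - 80991) = 1/((-175 + 5984) - 80991) = 1/(5809 - 80991) = 1/(-75182) = -1/75182 ≈ -1.3301e-5)
g(H(-12))/M = (4 + 2*6)/(-1/75182) = (4 + 12)*(-75182) = 16*(-75182) = -1202912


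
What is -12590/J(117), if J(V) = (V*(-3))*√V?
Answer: 12590*√13/13689 ≈ 3.3161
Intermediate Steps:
J(V) = -3*V^(3/2) (J(V) = (-3*V)*√V = -3*V^(3/2))
-12590/J(117) = -12590*(-√13/13689) = -(-12590)*√13/13689 = 12590*√13/13689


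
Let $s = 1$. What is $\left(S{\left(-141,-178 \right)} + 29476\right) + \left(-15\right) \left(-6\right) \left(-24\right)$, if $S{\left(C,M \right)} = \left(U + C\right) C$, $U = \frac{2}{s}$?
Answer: $46915$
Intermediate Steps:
$U = 2$ ($U = \frac{2}{1} = 2 \cdot 1 = 2$)
$S{\left(C,M \right)} = C \left(2 + C\right)$ ($S{\left(C,M \right)} = \left(2 + C\right) C = C \left(2 + C\right)$)
$\left(S{\left(-141,-178 \right)} + 29476\right) + \left(-15\right) \left(-6\right) \left(-24\right) = \left(- 141 \left(2 - 141\right) + 29476\right) + \left(-15\right) \left(-6\right) \left(-24\right) = \left(\left(-141\right) \left(-139\right) + 29476\right) + 90 \left(-24\right) = \left(19599 + 29476\right) - 2160 = 49075 - 2160 = 46915$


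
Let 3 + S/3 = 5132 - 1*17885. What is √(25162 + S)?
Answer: I*√13106 ≈ 114.48*I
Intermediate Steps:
S = -38268 (S = -9 + 3*(5132 - 1*17885) = -9 + 3*(5132 - 17885) = -9 + 3*(-12753) = -9 - 38259 = -38268)
√(25162 + S) = √(25162 - 38268) = √(-13106) = I*√13106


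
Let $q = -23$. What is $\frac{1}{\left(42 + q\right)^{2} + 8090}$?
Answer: $\frac{1}{8451} \approx 0.00011833$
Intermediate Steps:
$\frac{1}{\left(42 + q\right)^{2} + 8090} = \frac{1}{\left(42 - 23\right)^{2} + 8090} = \frac{1}{19^{2} + 8090} = \frac{1}{361 + 8090} = \frac{1}{8451}$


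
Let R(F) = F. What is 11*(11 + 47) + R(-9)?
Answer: 629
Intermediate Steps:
11*(11 + 47) + R(-9) = 11*(11 + 47) - 9 = 11*58 - 9 = 638 - 9 = 629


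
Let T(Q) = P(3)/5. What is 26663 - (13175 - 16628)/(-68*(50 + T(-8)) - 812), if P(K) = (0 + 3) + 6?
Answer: 192607757/7224 ≈ 26662.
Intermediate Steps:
P(K) = 9 (P(K) = 3 + 6 = 9)
T(Q) = 9/5
26663 - (13175 - 16628)/(-68*(50 + T(-8)) - 812) = 26663 - (13175 - 16628)/(-68*(50 + 9/5) - 812) = 26663 - (-3453)/(-68*259/5 - 812) = 26663 - (-3453)/(-17612/5 - 812) = 26663 - (-3453)/(-21672/5) = 26663 - (-3453)*(-5)/21672 = 26663 - 1*5755/7224 = 26663 - 5755/7224 = 192607757/7224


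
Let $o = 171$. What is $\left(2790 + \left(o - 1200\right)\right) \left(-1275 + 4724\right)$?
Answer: $6073689$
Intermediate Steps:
$\left(2790 + \left(o - 1200\right)\right) \left(-1275 + 4724\right) = \left(2790 + \left(171 - 1200\right)\right) \left(-1275 + 4724\right) = \left(2790 - 1029\right) 3449 = 1761 \cdot 3449 = 6073689$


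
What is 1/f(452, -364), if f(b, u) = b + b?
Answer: 1/904 ≈ 0.0011062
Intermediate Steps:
f(b, u) = 2*b
1/f(452, -364) = 1/(2*452) = 1/904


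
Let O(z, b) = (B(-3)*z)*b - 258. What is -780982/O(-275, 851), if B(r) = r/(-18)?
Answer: 4685892/235573 ≈ 19.891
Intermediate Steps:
B(r) = -r/18 (B(r) = r*(-1/18) = -r/18)
O(z, b) = -258 + b*z/6 (O(z, b) = ((-1/18*(-3))*z)*b - 258 = (z/6)*b - 258 = b*z/6 - 258 = -258 + b*z/6)
-780982/O(-275, 851) = -780982/(-258 + (1/6)*851*(-275)) = -780982/(-258 - 234025/6) = -780982/(-235573/6) = -780982*(-6/235573) = 4685892/235573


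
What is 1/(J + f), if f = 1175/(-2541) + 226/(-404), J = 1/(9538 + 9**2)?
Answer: -4937259558/5044488695 ≈ -0.97874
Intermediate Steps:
J = 1/9619 (J = 1/(9538 + 81) = 1/9619 ≈ 0.00010396)
f = -524483/513282 (f = 1175*(-1/2541) + 226*(-1/404) = -1175/2541 - 113/202 = -524483/513282 ≈ -1.0218)
1/(J + f) = 1/(1/9619 - 524483/513282) = 1/(-5044488695/4937259558) = -4937259558/5044488695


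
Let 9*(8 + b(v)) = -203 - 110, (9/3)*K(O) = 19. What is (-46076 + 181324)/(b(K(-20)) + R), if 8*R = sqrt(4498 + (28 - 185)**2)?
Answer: -29992596480/7125493 - 87640704*sqrt(29147)/7125493 ≈ -6309.0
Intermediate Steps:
K(O) = 19/3 (K(O) = (1/3)*19 = 19/3)
R = sqrt(29147)/8 (R = sqrt(4498 + (28 - 185)**2)/8 = sqrt(4498 + (-157)**2)/8 = sqrt(4498 + 24649)/8 = sqrt(29147)/8 ≈ 21.341)
b(v) = -385/9 (b(v) = -8 + (-203 - 110)/9 = -8 + (1/9)*(-313) = -8 - 313/9 = -385/9)
(-46076 + 181324)/(b(K(-20)) + R) = (-46076 + 181324)/(-385/9 + sqrt(29147)/8) = 135248/(-385/9 + sqrt(29147)/8)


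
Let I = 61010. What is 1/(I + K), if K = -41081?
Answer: 1/19929 ≈ 5.0178e-5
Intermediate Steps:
1/(I + K) = 1/(61010 - 41081) = 1/19929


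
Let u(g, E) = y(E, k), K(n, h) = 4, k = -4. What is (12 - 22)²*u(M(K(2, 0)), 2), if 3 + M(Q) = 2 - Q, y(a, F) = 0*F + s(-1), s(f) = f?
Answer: -100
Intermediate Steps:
y(a, F) = -1 (y(a, F) = 0*F - 1 = 0 - 1 = -1)
M(Q) = -1 - Q (M(Q) = -3 + (2 - Q) = -1 - Q)
u(g, E) = -1
(12 - 22)²*u(M(K(2, 0)), 2) = (12 - 22)²*(-1) = (-10)²*(-1) = 100*(-1) = -100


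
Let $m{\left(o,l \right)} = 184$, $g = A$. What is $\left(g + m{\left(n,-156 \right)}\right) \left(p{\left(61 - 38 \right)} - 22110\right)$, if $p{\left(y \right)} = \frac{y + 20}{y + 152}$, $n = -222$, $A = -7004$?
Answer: $\frac{5277598348}{35} \approx 1.5079 \cdot 10^{8}$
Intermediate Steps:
$g = -7004$
$p{\left(y \right)} = \frac{20 + y}{152 + y}$
$\left(g + m{\left(n,-156 \right)}\right) \left(p{\left(61 - 38 \right)} - 22110\right) = \left(-7004 + 184\right) \left(\frac{20 + \left(61 - 38\right)}{152 + \left(61 - 38\right)} - 22110\right) = - 6820 \left(\frac{20 + 23}{152 + 23} - 22110\right) = - 6820 \left(\frac{1}{175} \cdot 43 - 22110\right) = - 6820 \left(\frac{43}{175} - 22110\right) = \left(-6820\right) \left(- \frac{3869207}{175}\right) = \frac{5277598348}{35}$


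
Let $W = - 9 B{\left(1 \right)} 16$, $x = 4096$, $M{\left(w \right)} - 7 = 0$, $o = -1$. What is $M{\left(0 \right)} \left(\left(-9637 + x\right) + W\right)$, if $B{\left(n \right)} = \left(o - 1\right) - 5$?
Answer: $-31731$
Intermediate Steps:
$B{\left(n \right)} = -7$ ($B{\left(n \right)} = \left(-1 - 1\right) - 5 = -2 - 5 = -7$)
$M{\left(w \right)} = 7$ ($M{\left(w \right)} = 7 + 0 = 7$)
$W = 1008$ ($W = \left(-9\right) \left(-7\right) 16 = 63 \cdot 16 = 1008$)
$M{\left(0 \right)} \left(\left(-9637 + x\right) + W\right) = 7 \left(\left(-9637 + 4096\right) + 1008\right) = 7 \left(-5541 + 1008\right) = 7 \left(-4533\right) = -31731$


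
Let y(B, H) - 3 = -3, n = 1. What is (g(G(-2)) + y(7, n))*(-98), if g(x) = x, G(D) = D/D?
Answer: -98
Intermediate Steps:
y(B, H) = 0 (y(B, H) = 3 - 3 = 0)
G(D) = 1
(g(G(-2)) + y(7, n))*(-98) = (1 + 0)*(-98) = 1*(-98) = -98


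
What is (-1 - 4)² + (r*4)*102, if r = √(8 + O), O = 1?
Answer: 1249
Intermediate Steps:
r = 3 (r = √(8 + 1) = √9 = 3)
(-1 - 4)² + (r*4)*102 = (-1 - 4)² + (3*4)*102 = (-5)² + 12*102 = 25 + 1224 = 1249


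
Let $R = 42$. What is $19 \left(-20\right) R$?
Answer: $-15960$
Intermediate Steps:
$19 \left(-20\right) R = 19 \left(-20\right) 42 = \left(-380\right) 42 = -15960$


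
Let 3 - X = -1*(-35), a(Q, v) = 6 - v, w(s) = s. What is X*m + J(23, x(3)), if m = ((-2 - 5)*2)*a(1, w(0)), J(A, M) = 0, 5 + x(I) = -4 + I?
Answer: 2688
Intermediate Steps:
x(I) = -9 + I (x(I) = -5 + (-4 + I) = -9 + I)
m = -84 (m = ((-2 - 5)*2)*(6 - 1*0) = (-7*2)*(6 + 0) = -14*6 = -84)
X = -32 (X = 3 - (-1)*(-35) = 3 - 1*35 = 3 - 35 = -32)
X*m + J(23, x(3)) = -32*(-84) + 0 = 2688 + 0 = 2688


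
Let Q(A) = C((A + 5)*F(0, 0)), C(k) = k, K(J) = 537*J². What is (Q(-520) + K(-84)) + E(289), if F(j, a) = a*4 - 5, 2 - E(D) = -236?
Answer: 3791885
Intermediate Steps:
E(D) = 238 (E(D) = 2 - 1*(-236) = 2 + 236 = 238)
F(j, a) = -5 + 4*a (F(j, a) = 4*a - 5 = -5 + 4*a)
Q(A) = -25 - 5*A (Q(A) = (A + 5)*(-5 + 4*0) = (5 + A)*(-5 + 0) = (5 + A)*(-5) = -25 - 5*A)
(Q(-520) + K(-84)) + E(289) = ((-25 - 5*(-520)) + 537*(-84)²) + 238 = ((-25 + 2600) + 537*7056) + 238 = (2575 + 3789072) + 238 = 3791647 + 238 = 3791885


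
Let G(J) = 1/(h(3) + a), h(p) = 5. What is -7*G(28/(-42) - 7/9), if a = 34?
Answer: -7/39 ≈ -0.17949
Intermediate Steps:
G(J) = 1/39 (G(J) = 1/(5 + 34) = 1/39)
-7*G(28/(-42) - 7/9) = -7*1/39 = -7/39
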